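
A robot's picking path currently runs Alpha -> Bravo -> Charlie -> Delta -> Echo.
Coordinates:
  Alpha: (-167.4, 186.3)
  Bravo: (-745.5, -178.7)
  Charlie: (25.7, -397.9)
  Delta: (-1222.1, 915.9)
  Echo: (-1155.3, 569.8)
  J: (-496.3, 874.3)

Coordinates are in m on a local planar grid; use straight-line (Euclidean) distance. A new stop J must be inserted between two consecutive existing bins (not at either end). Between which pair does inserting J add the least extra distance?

between Charlie and Delta

Added distance for inserting J between each consecutive pair:
Alpha–Bravo: 1161.0 m
Bravo–Charlie: 1655.5 m
Charlie–Delta: 290.2 m
Delta–Echo: 1100.5 m
Smallest added distance is 290.2 m, inserting between Charlie and Delta.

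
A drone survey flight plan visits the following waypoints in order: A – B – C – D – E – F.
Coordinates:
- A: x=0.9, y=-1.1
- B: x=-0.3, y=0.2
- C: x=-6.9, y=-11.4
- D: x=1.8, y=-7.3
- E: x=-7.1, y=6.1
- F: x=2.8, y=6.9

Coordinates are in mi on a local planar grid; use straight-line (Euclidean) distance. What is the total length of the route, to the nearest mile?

Leg distances:
A→B: 1.8 mi  (cumulative 1.8 mi)
B→C: 13.3 mi  (cumulative 15.1 mi)
C→D: 9.6 mi  (cumulative 24.7 mi)
D→E: 16.1 mi  (cumulative 40.8 mi)
E→F: 9.9 mi  (cumulative 50.8 mi)
Total route length ≈ 51 mi.

51 mi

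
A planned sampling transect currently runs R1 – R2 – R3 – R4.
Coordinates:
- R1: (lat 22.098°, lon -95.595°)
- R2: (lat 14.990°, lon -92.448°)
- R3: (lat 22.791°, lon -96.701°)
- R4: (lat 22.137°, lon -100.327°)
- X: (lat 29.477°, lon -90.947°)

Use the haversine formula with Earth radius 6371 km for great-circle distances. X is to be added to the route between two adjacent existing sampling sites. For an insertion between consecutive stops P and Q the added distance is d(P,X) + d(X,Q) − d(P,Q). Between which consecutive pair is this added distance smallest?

Added distance for inserting X between each consecutive pair:
R1–R2: 1704.2 km
R2–R3: 1581.5 km
R3–R4: 1802.7 km
Smallest added distance is 1581.5 km, inserting between R2 and R3.

between R2 and R3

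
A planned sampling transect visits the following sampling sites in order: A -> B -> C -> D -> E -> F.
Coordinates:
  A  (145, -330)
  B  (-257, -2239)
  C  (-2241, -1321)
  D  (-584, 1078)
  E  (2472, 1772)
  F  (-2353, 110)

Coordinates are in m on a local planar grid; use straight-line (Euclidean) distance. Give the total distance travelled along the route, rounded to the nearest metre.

15290 m

Leg distances:
A→B: 1950.9 m  (cumulative 1950.9 m)
B→C: 2186.1 m  (cumulative 4137.0 m)
C→D: 2915.6 m  (cumulative 7052.6 m)
D→E: 3133.8 m  (cumulative 10186.4 m)
E→F: 5103.2 m  (cumulative 15289.6 m)
Total route length ≈ 15290 m.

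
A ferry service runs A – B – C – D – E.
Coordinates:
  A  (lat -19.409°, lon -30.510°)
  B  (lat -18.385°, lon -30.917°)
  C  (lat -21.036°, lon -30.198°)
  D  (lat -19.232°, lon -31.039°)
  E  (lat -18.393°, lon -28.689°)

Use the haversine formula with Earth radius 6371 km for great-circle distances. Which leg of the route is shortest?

A–B

Leg distances:
A→B: 121.6 km
B→C: 304.2 km
C→D: 219.0 km
D→E: 264.4 km
The shortest leg is A–B at 121.6 km.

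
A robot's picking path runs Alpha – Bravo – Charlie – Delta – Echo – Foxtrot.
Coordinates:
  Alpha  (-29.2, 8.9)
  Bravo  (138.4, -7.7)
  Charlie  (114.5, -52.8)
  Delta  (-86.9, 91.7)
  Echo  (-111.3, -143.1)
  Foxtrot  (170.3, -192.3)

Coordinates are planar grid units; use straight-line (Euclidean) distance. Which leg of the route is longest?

Echo–Foxtrot

Leg distances:
Alpha→Bravo: 168.4
Bravo→Charlie: 51.0
Charlie→Delta: 247.9
Delta→Echo: 236.1
Echo→Foxtrot: 285.9
The longest leg is Echo–Foxtrot at 285.9.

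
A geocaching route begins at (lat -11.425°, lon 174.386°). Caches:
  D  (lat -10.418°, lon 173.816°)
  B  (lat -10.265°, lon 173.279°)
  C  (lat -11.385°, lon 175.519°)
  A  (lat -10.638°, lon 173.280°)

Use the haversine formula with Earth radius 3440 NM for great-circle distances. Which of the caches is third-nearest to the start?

A

Distances from the start ((lat -11.425°, lon 174.386°)):
C: 66.7 NM
D: 69.2 NM
A: 80.5 NM
B: 95.5 NM
The third-nearest is A at 80.5 NM.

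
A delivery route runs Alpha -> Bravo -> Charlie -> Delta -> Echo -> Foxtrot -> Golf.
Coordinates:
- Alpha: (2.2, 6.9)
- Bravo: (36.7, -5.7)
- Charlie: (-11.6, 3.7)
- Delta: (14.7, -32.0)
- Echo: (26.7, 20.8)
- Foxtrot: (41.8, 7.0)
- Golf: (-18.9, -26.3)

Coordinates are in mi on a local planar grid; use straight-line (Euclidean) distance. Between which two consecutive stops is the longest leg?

Leg distances:
Alpha→Bravo: 36.7 mi
Bravo→Charlie: 49.2 mi
Charlie→Delta: 44.3 mi
Delta→Echo: 54.1 mi
Echo→Foxtrot: 20.5 mi
Foxtrot→Golf: 69.2 mi
The longest leg is Foxtrot–Golf at 69.2 mi.

Foxtrot–Golf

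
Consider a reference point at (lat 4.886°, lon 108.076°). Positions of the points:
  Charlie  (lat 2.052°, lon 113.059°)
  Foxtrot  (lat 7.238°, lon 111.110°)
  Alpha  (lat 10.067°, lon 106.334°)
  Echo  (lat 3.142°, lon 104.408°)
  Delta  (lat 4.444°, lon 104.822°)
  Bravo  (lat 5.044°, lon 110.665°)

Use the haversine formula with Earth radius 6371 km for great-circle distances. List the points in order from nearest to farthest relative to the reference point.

Distances from the reference point:
Bravo (lat 5.044°, lon 110.665°): 287.3 km
Delta (lat 4.444°, lon 104.822°): 364.0 km
Foxtrot (lat 7.238°, lon 111.110°): 425.4 km
Echo (lat 3.142°, lon 104.408°): 450.7 km
Alpha (lat 10.067°, lon 106.334°): 607.2 km
Charlie (lat 2.052°, lon 113.059°): 636.5 km

Bravo, Delta, Foxtrot, Echo, Alpha, Charlie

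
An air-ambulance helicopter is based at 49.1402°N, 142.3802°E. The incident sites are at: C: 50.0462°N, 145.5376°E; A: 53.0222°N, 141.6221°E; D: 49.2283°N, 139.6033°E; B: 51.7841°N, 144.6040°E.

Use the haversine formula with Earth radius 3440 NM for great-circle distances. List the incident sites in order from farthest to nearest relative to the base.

Distance from the base at 49.1402°N, 142.3802°E to each:
A 53.0222°N, 141.6221°E: 234.8 NM
B 51.7841°N, 144.6040°E: 180.0 NM
C 50.0462°N, 145.5376°E: 134.4 NM
D 49.2283°N, 139.6033°E: 109.1 NM

A, B, C, D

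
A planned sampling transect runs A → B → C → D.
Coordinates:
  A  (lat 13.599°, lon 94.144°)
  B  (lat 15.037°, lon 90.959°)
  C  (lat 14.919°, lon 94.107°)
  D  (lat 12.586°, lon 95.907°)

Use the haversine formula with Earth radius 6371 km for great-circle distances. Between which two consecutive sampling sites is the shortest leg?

Leg distances:
A→B: 378.6 km
B→C: 338.4 km
C→D: 324.2 km
The shortest leg is C–D at 324.2 km.

C–D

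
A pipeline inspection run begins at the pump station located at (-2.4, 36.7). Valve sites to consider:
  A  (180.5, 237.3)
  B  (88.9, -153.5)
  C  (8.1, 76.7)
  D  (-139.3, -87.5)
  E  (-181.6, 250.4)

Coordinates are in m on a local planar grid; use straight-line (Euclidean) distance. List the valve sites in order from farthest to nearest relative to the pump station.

E, A, B, D, C

Computing each straight-line distance from (-2.4, 36.7):
E (-181.6, 250.4): 278.9 m
A (180.5, 237.3): 271.5 m
B (88.9, -153.5): 211.0 m
D (-139.3, -87.5): 184.8 m
C (8.1, 76.7): 41.4 m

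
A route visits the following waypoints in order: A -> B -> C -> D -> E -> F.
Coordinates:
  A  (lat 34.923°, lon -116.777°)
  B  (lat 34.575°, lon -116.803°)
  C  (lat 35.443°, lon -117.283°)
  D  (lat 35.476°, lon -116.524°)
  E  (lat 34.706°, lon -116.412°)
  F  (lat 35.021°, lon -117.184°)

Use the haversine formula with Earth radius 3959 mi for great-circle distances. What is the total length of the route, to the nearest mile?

235 mi

Leg distances:
A→B: 24.1 mi  (cumulative 24.1 mi)
B→C: 65.8 mi  (cumulative 89.9 mi)
C→D: 42.8 mi  (cumulative 132.7 mi)
D→E: 53.6 mi  (cumulative 186.3 mi)
E→F: 48.9 mi  (cumulative 235.2 mi)
Total route length ≈ 235 mi.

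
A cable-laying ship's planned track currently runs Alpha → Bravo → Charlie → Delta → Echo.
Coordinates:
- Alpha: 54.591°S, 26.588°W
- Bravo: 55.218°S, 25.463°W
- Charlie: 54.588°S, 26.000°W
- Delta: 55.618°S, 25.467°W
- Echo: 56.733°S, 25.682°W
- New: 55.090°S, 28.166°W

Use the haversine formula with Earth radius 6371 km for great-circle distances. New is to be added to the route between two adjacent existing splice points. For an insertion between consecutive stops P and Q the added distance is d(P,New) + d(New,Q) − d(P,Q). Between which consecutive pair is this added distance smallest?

between Alpha and Bravo

Added distance for inserting New between each consecutive pair:
Alpha–Bravo: 187.4 km
Bravo–Charlie: 243.8 km
Charlie–Delta: 210.5 km
Delta–Echo: 295.2 km
Smallest added distance is 187.4 km, inserting between Alpha and Bravo.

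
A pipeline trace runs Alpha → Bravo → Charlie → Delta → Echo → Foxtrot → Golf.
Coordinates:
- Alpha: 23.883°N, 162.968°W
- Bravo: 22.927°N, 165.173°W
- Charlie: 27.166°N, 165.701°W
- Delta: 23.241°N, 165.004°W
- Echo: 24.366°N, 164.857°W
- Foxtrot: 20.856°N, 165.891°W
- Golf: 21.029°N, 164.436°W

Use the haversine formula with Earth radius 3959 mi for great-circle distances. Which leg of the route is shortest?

Leg distances:
Alpha→Bravo: 154.6 mi
Bravo→Charlie: 294.8 mi
Charlie→Delta: 274.7 mi
Delta→Echo: 78.3 mi
Echo→Foxtrot: 251.3 mi
Foxtrot→Golf: 94.7 mi
The shortest leg is Delta–Echo at 78.3 mi.

Delta–Echo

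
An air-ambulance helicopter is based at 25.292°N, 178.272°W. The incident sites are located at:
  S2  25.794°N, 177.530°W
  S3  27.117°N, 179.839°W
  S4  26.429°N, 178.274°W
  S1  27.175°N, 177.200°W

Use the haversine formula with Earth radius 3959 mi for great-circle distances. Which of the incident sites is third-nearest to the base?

Distance to each, sorted:
S2: 57.8 mi
S4: 78.6 mi
S1: 146.1 mi
S3: 159.2 mi
The third-nearest is S1 at 146.1 mi.

S1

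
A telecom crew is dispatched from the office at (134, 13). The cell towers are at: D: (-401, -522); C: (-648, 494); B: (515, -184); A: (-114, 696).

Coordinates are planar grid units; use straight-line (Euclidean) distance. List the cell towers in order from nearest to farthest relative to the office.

B, A, D, C

Computing each straight-line distance from (134, 13):
B (515, -184): 428.9
A (-114, 696): 726.6
D (-401, -522): 756.6
C (-648, 494): 918.1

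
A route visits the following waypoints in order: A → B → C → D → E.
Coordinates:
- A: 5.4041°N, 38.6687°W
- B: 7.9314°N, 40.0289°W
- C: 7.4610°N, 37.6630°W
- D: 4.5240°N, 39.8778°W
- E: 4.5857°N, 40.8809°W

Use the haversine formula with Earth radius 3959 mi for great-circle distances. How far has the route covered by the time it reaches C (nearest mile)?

363 mi

Leg distances:
A→B: 198.0 mi  (cumulative 198.0 mi)
B→C: 165.2 mi  (cumulative 363.2 mi)
Cumulative distance at C ≈ 363 mi.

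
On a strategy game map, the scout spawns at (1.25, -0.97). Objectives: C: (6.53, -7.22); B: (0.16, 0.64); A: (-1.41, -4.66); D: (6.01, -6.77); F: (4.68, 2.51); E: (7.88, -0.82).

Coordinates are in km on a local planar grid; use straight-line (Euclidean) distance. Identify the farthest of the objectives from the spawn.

Distances from the spawn ((1.25, -0.97)):
C: 8.2 km
D: 7.5 km
E: 6.6 km
F: 4.9 km
A: 4.5 km
B: 1.9 km
The farthest is C at 8.2 km.

C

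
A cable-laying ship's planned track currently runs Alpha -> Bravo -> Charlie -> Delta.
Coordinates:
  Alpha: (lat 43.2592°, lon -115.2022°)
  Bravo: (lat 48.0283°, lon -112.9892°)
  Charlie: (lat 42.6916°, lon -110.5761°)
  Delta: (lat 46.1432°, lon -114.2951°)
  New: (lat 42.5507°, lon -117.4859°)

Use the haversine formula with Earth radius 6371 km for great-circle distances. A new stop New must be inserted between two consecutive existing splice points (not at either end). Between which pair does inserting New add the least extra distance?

Added distance for inserting New between each consecutive pair:
Alpha–Bravo: 347.6 km
Bravo–Charlie: 645.9 km
Charlie–Delta: 554.4 km
Smallest added distance is 347.6 km, inserting between Alpha and Bravo.

between Alpha and Bravo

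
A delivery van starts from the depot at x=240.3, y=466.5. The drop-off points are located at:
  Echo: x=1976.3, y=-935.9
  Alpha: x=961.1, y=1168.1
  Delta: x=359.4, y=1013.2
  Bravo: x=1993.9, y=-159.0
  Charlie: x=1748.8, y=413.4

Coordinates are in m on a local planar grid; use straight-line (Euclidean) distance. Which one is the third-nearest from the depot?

Distances from the depot (x=240.3, y=466.5):
Delta: 559.5 m
Alpha: 1005.9 m
Charlie: 1509.4 m
Bravo: 1861.8 m
Echo: 2231.7 m
The third-nearest is Charlie at 1509.4 m.

Charlie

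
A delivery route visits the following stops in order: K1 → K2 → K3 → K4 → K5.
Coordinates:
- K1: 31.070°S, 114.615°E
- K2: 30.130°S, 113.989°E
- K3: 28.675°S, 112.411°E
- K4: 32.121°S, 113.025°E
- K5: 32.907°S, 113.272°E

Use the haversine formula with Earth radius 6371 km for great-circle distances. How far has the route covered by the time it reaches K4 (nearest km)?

731 km

Leg distances:
K1→K2: 120.5 km  (cumulative 120.5 km)
K2→K3: 222.6 km  (cumulative 343.1 km)
K3→K4: 387.7 km  (cumulative 730.7 km)
Cumulative distance at K4 ≈ 731 km.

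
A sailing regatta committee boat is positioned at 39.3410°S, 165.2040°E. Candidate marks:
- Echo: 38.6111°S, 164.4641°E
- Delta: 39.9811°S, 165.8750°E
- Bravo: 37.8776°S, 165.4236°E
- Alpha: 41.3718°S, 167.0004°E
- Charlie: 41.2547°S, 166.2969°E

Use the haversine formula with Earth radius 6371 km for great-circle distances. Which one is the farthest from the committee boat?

Distances from the committee boat (39.3410°S, 165.2040°E):
Alpha: 272.3 km
Charlie: 232.1 km
Bravo: 163.8 km
Echo: 103.3 km
Delta: 91.5 km
The farthest is Alpha at 272.3 km.

Alpha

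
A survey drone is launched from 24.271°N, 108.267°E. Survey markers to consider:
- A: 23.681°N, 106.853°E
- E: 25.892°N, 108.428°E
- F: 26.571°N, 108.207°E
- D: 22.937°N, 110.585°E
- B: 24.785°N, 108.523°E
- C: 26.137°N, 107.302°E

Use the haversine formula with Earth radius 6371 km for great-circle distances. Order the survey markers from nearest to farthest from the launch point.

Computing each great-circle distance from 24.271°N, 108.267°E:
B 24.785°N, 108.523°E: 62.7 km
A 23.681°N, 106.853°E: 157.9 km
E 25.892°N, 108.428°E: 181.0 km
C 26.137°N, 107.302°E: 229.1 km
F 26.571°N, 108.207°E: 255.8 km
D 22.937°N, 110.585°E: 278.9 km

B, A, E, C, F, D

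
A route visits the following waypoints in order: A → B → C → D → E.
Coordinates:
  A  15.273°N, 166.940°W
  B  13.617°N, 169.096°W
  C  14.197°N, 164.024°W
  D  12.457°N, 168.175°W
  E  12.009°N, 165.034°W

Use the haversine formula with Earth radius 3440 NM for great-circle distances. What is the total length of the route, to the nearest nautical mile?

Leg distances:
A→B: 160.0 NM  (cumulative 160.0 NM)
B→C: 297.6 NM  (cumulative 457.6 NM)
C→D: 264.0 NM  (cumulative 721.7 NM)
D→E: 186.3 NM  (cumulative 907.9 NM)
Total route length ≈ 908 NM.

908 NM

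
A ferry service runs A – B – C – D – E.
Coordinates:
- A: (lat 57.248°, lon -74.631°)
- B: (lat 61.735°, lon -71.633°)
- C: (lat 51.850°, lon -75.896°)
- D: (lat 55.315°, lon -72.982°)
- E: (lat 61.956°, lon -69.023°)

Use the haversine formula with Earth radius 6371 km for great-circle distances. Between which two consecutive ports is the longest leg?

Leg distances:
A→B: 526.7 km
B→C: 1128.8 km
C→D: 430.5 km
D→E: 772.8 km
The longest leg is B–C at 1128.8 km.

B–C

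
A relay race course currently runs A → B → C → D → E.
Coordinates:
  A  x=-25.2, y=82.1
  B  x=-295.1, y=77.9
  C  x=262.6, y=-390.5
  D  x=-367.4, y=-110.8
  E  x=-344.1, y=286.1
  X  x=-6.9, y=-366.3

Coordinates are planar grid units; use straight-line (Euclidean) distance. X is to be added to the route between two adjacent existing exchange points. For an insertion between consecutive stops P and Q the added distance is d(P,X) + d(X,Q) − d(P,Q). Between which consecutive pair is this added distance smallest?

Added distance for inserting X between each consecutive pair:
A–B: 708.3
B–C: 71.8
C–D: 23.1
D–E: 778.7
Smallest added distance is 23.1, inserting between C and D.

between C and D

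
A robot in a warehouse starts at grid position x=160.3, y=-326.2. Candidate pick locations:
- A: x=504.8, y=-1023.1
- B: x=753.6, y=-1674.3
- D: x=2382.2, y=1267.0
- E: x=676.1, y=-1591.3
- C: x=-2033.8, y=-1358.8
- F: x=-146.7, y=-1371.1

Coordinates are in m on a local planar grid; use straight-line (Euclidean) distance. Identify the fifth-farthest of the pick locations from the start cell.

F

Distance to each, sorted:
D: 2734.1 m
C: 2424.9 m
B: 1472.9 m
E: 1366.2 m
F: 1089.1 m
A: 777.4 m
The fifth-farthest is F at 1089.1 m.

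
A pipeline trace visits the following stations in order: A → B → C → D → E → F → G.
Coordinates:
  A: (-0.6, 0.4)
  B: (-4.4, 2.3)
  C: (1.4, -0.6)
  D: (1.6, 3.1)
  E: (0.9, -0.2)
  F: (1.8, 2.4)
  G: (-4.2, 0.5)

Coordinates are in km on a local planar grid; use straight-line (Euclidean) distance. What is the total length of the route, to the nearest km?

Leg distances:
A→B: 4.2 km  (cumulative 4.2 km)
B→C: 6.5 km  (cumulative 10.7 km)
C→D: 3.7 km  (cumulative 14.4 km)
D→E: 3.4 km  (cumulative 17.8 km)
E→F: 2.8 km  (cumulative 20.6 km)
F→G: 6.3 km  (cumulative 26.9 km)
Total route length ≈ 27 km.

27 km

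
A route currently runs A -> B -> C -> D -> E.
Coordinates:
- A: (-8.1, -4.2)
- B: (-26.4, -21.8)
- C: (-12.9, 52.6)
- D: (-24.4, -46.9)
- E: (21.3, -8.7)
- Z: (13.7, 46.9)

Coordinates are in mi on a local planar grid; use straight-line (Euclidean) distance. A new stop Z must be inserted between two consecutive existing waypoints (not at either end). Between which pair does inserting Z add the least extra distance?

between C and D

Added distance for inserting Z between each consecutive pair:
A–B: 109.7 mi
B–C: 31.1 mi
C–D: 28.3 mi
D–E: 97.8 mi
Smallest added distance is 28.3 mi, inserting between C and D.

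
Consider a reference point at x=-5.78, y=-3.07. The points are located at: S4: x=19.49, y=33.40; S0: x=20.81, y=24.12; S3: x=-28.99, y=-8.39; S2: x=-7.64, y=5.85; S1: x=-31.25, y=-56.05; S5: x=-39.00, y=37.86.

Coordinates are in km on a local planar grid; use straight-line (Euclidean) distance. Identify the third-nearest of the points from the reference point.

S0

Distance to each, sorted:
S2: 9.1 km
S3: 23.8 km
S0: 38.0 km
S4: 44.4 km
S5: 52.7 km
S1: 58.8 km
The third-nearest is S0 at 38.0 km.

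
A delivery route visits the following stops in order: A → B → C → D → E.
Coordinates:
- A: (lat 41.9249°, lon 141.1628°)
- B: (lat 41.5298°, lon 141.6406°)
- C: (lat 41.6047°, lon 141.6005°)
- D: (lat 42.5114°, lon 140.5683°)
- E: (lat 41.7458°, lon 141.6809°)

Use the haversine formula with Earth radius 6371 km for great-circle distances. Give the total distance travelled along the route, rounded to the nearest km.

Leg distances:
A→B: 59.2 km  (cumulative 59.2 km)
B→C: 9.0 km  (cumulative 68.2 km)
C→D: 132.0 km  (cumulative 200.2 km)
D→E: 125.2 km  (cumulative 325.3 km)
Total route length ≈ 325 km.

325 km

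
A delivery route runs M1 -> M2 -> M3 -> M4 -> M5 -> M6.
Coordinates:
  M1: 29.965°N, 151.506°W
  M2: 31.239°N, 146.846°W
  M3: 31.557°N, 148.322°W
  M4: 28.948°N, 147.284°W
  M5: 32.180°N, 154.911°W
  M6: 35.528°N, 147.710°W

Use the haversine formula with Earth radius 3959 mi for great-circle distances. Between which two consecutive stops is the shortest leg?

M2–M3

Leg distances:
M1→M2: 290.8 mi
M2→M3: 89.8 mi
M3→M4: 190.6 mi
M4→M5: 505.6 mi
M5→M6: 473.4 mi
The shortest leg is M2–M3 at 89.8 mi.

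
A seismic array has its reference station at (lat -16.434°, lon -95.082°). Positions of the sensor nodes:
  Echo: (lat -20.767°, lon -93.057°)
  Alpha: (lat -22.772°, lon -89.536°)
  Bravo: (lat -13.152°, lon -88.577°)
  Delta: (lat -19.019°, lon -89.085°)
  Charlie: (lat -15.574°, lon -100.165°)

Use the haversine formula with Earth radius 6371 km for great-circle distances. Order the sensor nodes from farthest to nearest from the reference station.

Alpha, Bravo, Delta, Charlie, Echo

Distances from the reference station:
Alpha (lat -22.772°, lon -89.536°): 913.1 km
Bravo (lat -13.152°, lon -88.577°): 788.7 km
Delta (lat -19.019°, lon -89.085°): 697.1 km
Charlie (lat -15.574°, lon -100.165°): 551.6 km
Echo (lat -20.767°, lon -93.057°): 526.9 km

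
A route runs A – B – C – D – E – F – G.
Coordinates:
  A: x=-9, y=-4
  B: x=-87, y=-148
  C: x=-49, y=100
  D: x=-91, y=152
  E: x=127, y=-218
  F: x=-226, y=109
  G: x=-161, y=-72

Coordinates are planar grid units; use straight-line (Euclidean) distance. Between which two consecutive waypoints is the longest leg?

E–F

Leg distances:
A→B: 163.8
B→C: 250.9
C→D: 66.8
D→E: 429.4
E→F: 481.2
F→G: 192.3
The longest leg is E–F at 481.2.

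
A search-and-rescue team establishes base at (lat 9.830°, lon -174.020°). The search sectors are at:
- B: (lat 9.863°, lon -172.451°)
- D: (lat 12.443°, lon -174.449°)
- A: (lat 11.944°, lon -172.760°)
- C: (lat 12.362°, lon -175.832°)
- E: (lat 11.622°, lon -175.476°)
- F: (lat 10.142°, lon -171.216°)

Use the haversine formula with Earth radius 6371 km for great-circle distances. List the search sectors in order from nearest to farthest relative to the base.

Distance from the base at (lat 9.830°, lon -174.020°) to each:
B (lat 9.863°, lon -172.451°): 171.9 km
E (lat 11.622°, lon -175.476°): 255.0 km
A (lat 11.944°, lon -172.760°): 272.4 km
D (lat 12.443°, lon -174.449°): 294.3 km
F (lat 10.142°, lon -171.216°): 309.0 km
C (lat 12.362°, lon -175.832°): 344.0 km

B, E, A, D, F, C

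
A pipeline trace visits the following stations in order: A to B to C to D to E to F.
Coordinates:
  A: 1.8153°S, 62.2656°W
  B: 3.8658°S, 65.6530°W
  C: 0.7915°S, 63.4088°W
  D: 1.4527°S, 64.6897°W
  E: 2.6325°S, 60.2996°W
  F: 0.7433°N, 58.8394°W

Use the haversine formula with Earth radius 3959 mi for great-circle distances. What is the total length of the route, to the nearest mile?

1204 mi

Leg distances:
A→B: 273.3 mi  (cumulative 273.3 mi)
B→C: 262.9 mi  (cumulative 536.3 mi)
C→D: 99.6 mi  (cumulative 635.9 mi)
D→E: 313.9 mi  (cumulative 949.8 mi)
E→F: 254.1 mi  (cumulative 1203.9 mi)
Total route length ≈ 1204 mi.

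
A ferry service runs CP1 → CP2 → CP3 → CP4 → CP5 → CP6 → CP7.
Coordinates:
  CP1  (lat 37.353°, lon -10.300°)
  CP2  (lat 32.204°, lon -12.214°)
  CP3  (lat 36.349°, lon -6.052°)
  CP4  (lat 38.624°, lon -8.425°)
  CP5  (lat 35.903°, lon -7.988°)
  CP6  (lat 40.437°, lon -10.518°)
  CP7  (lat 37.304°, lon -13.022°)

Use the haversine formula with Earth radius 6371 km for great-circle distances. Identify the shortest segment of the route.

Leg distances:
CP1→CP2: 598.6 km
CP2→CP3: 729.8 km
CP3→CP4: 328.3 km
CP4→CP5: 305.0 km
CP5→CP6: 550.5 km
CP6→CP7: 410.3 km
The shortest leg is CP4–CP5 at 305.0 km.

CP4–CP5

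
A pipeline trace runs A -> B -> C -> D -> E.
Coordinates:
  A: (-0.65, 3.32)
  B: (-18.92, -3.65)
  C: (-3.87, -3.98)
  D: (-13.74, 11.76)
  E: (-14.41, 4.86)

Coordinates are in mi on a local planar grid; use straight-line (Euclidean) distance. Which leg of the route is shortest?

Leg distances:
A→B: 19.6 mi
B→C: 15.1 mi
C→D: 18.6 mi
D→E: 6.9 mi
The shortest leg is D–E at 6.9 mi.

D–E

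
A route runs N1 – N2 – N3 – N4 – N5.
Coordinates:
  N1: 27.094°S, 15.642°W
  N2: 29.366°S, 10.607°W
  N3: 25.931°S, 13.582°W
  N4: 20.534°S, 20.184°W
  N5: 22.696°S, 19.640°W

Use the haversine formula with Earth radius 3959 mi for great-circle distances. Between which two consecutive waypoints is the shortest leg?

N4–N5

Leg distances:
N1→N2: 344.3 mi
N2→N3: 299.1 mi
N3→N4: 560.9 mi
N4→N5: 153.4 mi
The shortest leg is N4–N5 at 153.4 mi.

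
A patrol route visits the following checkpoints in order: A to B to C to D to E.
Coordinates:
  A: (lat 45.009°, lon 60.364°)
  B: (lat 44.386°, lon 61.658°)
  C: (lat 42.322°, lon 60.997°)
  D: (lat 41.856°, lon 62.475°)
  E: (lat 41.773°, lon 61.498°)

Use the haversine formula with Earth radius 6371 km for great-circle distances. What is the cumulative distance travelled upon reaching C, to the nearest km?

359 km

Leg distances:
A→B: 123.5 km  (cumulative 123.5 km)
B→C: 235.6 km  (cumulative 359.2 km)
Cumulative distance at C ≈ 359 km.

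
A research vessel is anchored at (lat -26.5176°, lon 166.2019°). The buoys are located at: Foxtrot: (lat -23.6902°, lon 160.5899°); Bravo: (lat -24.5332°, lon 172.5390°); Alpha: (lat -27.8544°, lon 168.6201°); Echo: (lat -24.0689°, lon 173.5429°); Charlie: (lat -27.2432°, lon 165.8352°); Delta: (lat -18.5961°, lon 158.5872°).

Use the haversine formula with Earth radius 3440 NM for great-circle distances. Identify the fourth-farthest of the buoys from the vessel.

Distance to each, sorted:
Delta: 635.6 NM
Echo: 424.7 NM
Bravo: 363.4 NM
Foxtrot: 349.1 NM
Alpha: 152.0 NM
Charlie: 47.8 NM
The fourth-farthest is Foxtrot at 349.1 NM.

Foxtrot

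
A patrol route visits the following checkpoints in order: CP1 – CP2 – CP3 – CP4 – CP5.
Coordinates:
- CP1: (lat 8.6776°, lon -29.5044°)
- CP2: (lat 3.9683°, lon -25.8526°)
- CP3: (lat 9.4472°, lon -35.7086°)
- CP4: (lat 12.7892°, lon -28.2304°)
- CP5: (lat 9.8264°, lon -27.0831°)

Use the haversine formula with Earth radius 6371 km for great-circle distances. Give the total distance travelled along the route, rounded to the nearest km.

Leg distances:
CP1→CP2: 661.1 km  (cumulative 661.1 km)
CP2→CP3: 1246.9 km  (cumulative 1908.0 km)
CP3→CP4: 896.4 km  (cumulative 2804.4 km)
CP4→CP5: 352.4 km  (cumulative 3156.8 km)
Total route length ≈ 3157 km.

3157 km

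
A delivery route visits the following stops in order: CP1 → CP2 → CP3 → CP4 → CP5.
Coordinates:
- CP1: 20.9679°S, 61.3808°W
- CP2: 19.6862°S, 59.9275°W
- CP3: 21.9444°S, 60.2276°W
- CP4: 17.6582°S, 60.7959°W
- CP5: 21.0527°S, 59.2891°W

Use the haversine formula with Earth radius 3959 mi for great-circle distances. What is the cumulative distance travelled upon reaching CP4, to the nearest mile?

585 mi

Leg distances:
CP1→CP2: 129.3 mi  (cumulative 129.3 mi)
CP2→CP3: 157.2 mi  (cumulative 286.5 mi)
CP3→CP4: 298.5 mi  (cumulative 585.0 mi)
Cumulative distance at CP4 ≈ 585 mi.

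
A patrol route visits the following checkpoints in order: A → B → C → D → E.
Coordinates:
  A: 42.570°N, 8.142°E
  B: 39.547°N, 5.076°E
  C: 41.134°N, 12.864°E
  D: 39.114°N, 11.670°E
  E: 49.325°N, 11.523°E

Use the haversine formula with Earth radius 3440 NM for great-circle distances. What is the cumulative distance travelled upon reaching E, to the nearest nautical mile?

Leg distances:
A→B: 228.5 NM  (cumulative 228.5 NM)
B→C: 368.8 NM  (cumulative 597.2 NM)
C→D: 133.1 NM  (cumulative 730.3 NM)
D→E: 613.1 NM  (cumulative 1343.4 NM)
Cumulative distance at E ≈ 1343 NM.

1343 NM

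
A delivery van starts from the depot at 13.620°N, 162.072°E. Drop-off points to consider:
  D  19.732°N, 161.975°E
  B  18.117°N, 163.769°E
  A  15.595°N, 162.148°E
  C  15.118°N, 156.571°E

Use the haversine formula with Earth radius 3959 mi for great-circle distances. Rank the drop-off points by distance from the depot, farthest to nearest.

D, C, B, A

Distances from the depot:
D 19.732°N, 161.975°E: 422.4 mi
C 15.118°N, 156.571°E: 382.5 mi
B 18.117°N, 163.769°E: 330.6 mi
A 15.595°N, 162.148°E: 136.6 mi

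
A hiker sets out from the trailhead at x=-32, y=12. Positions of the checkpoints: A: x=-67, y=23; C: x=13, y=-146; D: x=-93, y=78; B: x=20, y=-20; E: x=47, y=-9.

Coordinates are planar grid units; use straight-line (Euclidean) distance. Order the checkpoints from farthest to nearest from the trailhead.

Computing each straight-line distance from x=-32, y=12:
C x=13, y=-146: 164.3
D x=-93, y=78: 89.9
E x=47, y=-9: 81.7
B x=20, y=-20: 61.1
A x=-67, y=23: 36.7

C, D, E, B, A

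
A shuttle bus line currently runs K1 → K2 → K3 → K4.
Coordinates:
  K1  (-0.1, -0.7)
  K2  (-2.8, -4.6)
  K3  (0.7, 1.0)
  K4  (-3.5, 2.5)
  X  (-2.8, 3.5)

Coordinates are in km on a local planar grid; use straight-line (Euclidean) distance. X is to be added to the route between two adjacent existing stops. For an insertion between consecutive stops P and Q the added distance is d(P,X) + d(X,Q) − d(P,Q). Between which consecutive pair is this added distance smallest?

between K3 and K4

Added distance for inserting X between each consecutive pair:
K1–K2: 8.3 km
K2–K3: 5.8 km
K3–K4: 1.1 km
Smallest added distance is 1.1 km, inserting between K3 and K4.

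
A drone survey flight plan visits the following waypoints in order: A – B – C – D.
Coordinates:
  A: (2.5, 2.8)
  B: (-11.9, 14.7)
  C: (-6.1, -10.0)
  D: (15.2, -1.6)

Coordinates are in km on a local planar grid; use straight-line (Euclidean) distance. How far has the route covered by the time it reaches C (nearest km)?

Leg distances:
A→B: 18.7 km  (cumulative 18.7 km)
B→C: 25.4 km  (cumulative 44.1 km)
Cumulative distance at C ≈ 44 km.

44 km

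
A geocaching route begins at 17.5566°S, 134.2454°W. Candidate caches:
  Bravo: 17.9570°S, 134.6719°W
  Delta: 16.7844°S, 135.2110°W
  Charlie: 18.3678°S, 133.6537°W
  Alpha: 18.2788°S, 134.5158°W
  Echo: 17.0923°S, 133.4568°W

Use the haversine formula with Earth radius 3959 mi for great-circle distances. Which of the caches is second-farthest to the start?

Charlie

Distances from the start (17.5566°S, 134.2454°W):
Delta: 83.1 mi
Charlie: 68.2 mi
Echo: 61.1 mi
Alpha: 53.0 mi
Bravo: 39.4 mi
The second-farthest is Charlie at 68.2 mi.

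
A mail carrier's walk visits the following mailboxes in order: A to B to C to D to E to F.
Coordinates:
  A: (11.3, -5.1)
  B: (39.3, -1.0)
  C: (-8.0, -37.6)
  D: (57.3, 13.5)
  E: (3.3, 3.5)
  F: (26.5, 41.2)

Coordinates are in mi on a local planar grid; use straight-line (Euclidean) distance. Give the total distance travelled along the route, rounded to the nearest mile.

270 mi

Leg distances:
A→B: 28.3 mi  (cumulative 28.3 mi)
B→C: 59.8 mi  (cumulative 88.1 mi)
C→D: 82.9 mi  (cumulative 171.0 mi)
D→E: 54.9 mi  (cumulative 225.9 mi)
E→F: 44.3 mi  (cumulative 270.2 mi)
Total route length ≈ 270 mi.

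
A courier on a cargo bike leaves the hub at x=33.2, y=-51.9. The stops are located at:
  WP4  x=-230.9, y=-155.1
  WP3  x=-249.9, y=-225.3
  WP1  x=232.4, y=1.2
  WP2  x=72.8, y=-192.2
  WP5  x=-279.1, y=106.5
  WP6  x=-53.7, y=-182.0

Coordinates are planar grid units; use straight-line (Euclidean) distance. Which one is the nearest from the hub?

Distances from the hub (x=33.2, y=-51.9):
WP2: 145.8
WP6: 156.5
WP1: 206.2
WP4: 283.5
WP3: 332.0
WP5: 350.2
The nearest is WP2 at 145.8.

WP2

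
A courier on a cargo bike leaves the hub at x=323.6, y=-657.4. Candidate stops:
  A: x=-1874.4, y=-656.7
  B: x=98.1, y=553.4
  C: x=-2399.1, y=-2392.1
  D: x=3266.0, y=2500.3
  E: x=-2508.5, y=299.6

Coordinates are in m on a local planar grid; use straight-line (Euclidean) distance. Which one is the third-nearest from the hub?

E

Distances from the hub (x=323.6, y=-657.4):
B: 1231.6 m
A: 2198.0 m
E: 2989.4 m
C: 3228.4 m
D: 4316.1 m
The third-nearest is E at 2989.4 m.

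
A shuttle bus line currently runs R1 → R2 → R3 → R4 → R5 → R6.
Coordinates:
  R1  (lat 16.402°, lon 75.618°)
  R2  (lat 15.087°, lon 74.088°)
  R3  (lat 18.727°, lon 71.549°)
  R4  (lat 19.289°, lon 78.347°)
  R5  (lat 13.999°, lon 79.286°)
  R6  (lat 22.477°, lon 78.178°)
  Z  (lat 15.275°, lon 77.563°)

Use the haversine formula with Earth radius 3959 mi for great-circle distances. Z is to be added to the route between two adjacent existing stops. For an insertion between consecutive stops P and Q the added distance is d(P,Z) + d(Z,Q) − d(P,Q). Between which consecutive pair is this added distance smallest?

between R5 and R6

Added distance for inserting Z between each consecutive pair:
R1–R2: 246.6 mi
R2–R3: 393.1 mi
R3–R4: 299.8 mi
R4–R5: 56.4 mi
R5–R6: 54.0 mi
Smallest added distance is 54.0 mi, inserting between R5 and R6.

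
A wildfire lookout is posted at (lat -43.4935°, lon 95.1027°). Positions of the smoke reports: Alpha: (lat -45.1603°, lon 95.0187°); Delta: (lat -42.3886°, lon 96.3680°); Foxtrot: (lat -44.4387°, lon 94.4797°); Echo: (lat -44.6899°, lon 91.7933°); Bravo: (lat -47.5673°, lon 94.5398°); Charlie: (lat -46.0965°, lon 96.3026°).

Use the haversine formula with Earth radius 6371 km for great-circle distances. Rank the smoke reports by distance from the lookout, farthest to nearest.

Distances from the lookout:
Bravo (lat -47.5673°, lon 94.5398°): 455.1 km
Charlie (lat -46.0965°, lon 96.3026°): 304.5 km
Echo (lat -44.6899°, lon 91.7933°): 295.9 km
Alpha (lat -45.1603°, lon 95.0187°): 185.5 km
Delta (lat -42.3886°, lon 96.3680°): 160.3 km
Foxtrot (lat -44.4387°, lon 94.4797°): 116.3 km

Bravo, Charlie, Echo, Alpha, Delta, Foxtrot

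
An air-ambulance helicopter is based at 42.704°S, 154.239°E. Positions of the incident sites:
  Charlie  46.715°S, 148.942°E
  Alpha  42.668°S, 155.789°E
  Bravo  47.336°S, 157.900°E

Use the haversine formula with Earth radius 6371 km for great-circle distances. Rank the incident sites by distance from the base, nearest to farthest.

Distances from the base:
Alpha 42.668°S, 155.789°E: 126.8 km
Bravo 47.336°S, 157.900°E: 589.8 km
Charlie 46.715°S, 148.942°E: 611.4 km

Alpha, Bravo, Charlie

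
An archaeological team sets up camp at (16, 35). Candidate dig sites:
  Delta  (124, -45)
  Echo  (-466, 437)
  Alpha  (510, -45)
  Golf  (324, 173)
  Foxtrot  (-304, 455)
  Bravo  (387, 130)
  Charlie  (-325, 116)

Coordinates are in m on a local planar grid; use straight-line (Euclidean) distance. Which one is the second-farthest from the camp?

Distance to each, sorted:
Echo: 627.6 m
Foxtrot: 528.0 m
Alpha: 500.4 m
Bravo: 383.0 m
Charlie: 350.5 m
Golf: 337.5 m
Delta: 134.4 m
The second-farthest is Foxtrot at 528.0 m.

Foxtrot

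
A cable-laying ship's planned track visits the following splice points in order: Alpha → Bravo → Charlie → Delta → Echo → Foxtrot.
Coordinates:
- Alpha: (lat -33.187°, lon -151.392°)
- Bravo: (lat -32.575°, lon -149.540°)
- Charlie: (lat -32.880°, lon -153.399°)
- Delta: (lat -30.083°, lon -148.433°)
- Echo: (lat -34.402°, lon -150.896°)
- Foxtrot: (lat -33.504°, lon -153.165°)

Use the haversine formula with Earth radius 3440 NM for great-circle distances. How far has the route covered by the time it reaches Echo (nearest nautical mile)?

889 NM

Leg distances:
Alpha→Bravo: 100.3 NM  (cumulative 100.3 NM)
Bravo→Charlie: 195.8 NM  (cumulative 296.1 NM)
Charlie→Delta: 304.7 NM  (cumulative 600.8 NM)
Delta→Echo: 287.9 NM  (cumulative 888.6 NM)
Cumulative distance at Echo ≈ 889 NM.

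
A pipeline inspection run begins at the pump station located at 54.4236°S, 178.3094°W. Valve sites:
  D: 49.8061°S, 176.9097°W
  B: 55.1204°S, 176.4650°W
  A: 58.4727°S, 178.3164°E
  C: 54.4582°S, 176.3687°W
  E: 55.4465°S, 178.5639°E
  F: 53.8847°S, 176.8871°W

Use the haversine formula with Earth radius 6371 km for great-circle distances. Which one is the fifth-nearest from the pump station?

Distances from the pump station (54.4236°S, 178.3094°W):
F: 110.3 km
C: 125.5 km
B: 141.4 km
E: 229.8 km
A: 495.5 km
D: 522.2 km
The fifth-nearest is A at 495.5 km.

A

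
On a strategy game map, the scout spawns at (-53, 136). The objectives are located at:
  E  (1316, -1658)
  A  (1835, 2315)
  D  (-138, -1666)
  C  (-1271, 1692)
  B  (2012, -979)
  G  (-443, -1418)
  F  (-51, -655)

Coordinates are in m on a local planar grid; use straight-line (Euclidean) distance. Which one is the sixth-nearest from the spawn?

Distance to each, sorted:
F: 791.0 m
G: 1602.2 m
D: 1804.0 m
C: 1976.0 m
E: 2256.7 m
B: 2346.8 m
A: 2883.2 m
The sixth-nearest is B at 2346.8 m.

B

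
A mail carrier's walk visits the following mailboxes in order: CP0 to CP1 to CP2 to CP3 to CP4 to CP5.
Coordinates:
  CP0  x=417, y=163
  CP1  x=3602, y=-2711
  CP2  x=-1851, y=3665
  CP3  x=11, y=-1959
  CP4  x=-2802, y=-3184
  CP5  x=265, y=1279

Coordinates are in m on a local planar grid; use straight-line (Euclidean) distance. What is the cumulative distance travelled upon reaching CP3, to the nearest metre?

Leg distances:
CP0→CP1: 4290.0 m  (cumulative 4290.0 m)
CP1→CP2: 8389.8 m  (cumulative 12679.8 m)
CP2→CP3: 5924.2 m  (cumulative 18604.0 m)
Cumulative distance at CP3 ≈ 18604 m.

18604 m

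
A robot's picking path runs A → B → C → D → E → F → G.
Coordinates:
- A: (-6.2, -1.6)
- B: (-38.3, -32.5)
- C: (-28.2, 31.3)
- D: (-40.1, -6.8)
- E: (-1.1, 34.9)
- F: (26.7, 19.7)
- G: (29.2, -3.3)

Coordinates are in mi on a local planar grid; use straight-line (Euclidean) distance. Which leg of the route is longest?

Leg distances:
A→B: 44.6 mi
B→C: 64.6 mi
C→D: 39.9 mi
D→E: 57.1 mi
E→F: 31.7 mi
F→G: 23.1 mi
The longest leg is B–C at 64.6 mi.

B–C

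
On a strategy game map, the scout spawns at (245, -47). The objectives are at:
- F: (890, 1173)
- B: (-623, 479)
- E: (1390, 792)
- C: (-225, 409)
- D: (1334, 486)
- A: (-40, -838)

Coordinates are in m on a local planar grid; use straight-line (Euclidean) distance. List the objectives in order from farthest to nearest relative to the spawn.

Computing each straight-line distance from (245, -47):
E (1390, 792): 1419.5 m
F (890, 1173): 1380.0 m
D (1334, 486): 1212.4 m
B (-623, 479): 1014.9 m
A (-40, -838): 840.8 m
C (-225, 409): 654.9 m

E, F, D, B, A, C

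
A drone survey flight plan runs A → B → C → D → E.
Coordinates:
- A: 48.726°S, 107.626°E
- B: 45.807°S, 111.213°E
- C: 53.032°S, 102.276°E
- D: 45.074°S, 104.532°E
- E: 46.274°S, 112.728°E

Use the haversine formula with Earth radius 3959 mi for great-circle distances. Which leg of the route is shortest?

A–B

Leg distances:
A→B: 262.6 mi
B→C: 639.8 mi
C→D: 559.2 mi
D→E: 404.1 mi
The shortest leg is A–B at 262.6 mi.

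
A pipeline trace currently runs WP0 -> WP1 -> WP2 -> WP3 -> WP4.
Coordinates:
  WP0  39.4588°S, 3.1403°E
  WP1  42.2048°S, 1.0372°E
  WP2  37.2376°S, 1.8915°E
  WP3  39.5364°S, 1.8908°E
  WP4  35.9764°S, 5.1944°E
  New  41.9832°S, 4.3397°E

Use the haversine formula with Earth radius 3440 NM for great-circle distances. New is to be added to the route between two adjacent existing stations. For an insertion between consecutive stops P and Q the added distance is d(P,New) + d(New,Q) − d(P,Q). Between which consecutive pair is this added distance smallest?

between WP0 and WP1

Added distance for inserting New between each consecutive pair:
WP0–WP1: 118.3 NM
WP1–WP2: 153.5 NM
WP2–WP3: 352.9 NM
WP3–WP4: 282.1 NM
Smallest added distance is 118.3 NM, inserting between WP0 and WP1.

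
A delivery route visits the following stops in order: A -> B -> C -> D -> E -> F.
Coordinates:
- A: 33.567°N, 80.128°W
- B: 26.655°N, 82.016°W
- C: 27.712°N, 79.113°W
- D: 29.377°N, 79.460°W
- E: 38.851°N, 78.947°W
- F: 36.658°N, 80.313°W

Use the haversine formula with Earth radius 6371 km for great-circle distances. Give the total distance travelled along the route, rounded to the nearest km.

2614 km

Leg distances:
A→B: 789.7 km  (cumulative 789.7 km)
B→C: 310.3 km  (cumulative 1099.9 km)
C→D: 188.2 km  (cumulative 1288.2 km)
D→E: 1054.5 km  (cumulative 2342.7 km)
E→F: 271.8 km  (cumulative 2614.5 km)
Total route length ≈ 2614 km.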